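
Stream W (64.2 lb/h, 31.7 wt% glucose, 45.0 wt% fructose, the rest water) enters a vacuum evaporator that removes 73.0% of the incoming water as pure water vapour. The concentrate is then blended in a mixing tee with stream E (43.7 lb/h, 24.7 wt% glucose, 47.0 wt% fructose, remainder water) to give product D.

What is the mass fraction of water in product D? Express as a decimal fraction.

Vapour removed = 0.730×0.233×64.2 = 10.92 lb/h; concentrate = 53.28 lb/h.
water reaching the mixer = 4.0388 (from concentrate) + 43.7×0.283 = 16.406 lb/h.
Product flow = 53.28 + 43.7 = 96.98 lb/h; water fraction = 0.1692.

0.1692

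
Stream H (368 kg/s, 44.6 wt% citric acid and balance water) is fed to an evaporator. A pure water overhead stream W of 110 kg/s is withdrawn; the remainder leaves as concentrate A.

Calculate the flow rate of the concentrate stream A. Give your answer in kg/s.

258 kg/s

Concentrate = 368 − 110 = 258 kg/s.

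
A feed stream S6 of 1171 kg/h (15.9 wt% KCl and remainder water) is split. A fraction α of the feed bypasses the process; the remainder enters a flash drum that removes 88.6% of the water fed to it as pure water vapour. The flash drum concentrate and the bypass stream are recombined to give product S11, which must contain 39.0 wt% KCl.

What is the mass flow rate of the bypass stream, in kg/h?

All 1171×0.159 = 186.19 kg/h of KCl reaches S11, so S11 = 186.19/0.390 = 477.41 kg/h and vapour = 693.59 kg/h.
The evaporator receives (1−α)·1171 of feed at 0.841 water and removes 0.886 of that water:
0.886×0.841×(1−α)×1171 = 693.59
(1−α) = 693.59/872.54 = 0.7949;  α = 0.2051.
Bypass flow = 0.2051×1171 = 240.16 kg/h.

240.2 kg/h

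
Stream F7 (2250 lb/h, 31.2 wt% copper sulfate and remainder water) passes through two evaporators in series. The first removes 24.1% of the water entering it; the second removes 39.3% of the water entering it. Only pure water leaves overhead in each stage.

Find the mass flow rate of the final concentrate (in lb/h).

water in feed = 2250×0.688 = 1548 lb/h.
After stage 1: water left = (1−0.241)×1548 = 1174.9; stream total = 1876.9 lb/h.
After stage 2: water left = (1−0.393)×1174.9 = 713.18; final concentrate = 1415.2 lb/h.

1415 lb/h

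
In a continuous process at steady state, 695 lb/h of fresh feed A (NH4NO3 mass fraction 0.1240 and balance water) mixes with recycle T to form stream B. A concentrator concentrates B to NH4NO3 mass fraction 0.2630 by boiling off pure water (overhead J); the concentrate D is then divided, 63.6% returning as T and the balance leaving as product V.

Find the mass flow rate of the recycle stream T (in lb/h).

572.5 lb/h

Overall NH4NO3 balance (none leaves overhead): NH4NO3 in fresh feed = NH4NO3 in product, i.e. 695×0.124 = (1−0.636)·D·0.263.
D = 86.18/(0.263×0.364) = 900.22 lb/h.
Recycle T = 0.636×900.22 = 572.54 lb/h.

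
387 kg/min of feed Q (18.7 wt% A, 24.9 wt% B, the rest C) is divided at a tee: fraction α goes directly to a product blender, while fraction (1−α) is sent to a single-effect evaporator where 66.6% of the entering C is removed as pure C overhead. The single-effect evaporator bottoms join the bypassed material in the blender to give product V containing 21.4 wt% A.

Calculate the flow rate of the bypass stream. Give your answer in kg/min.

All 387×0.187 = 72.369 kg/min of A reaches V, so V = 72.369/0.214 = 338.17 kg/min and vapour = 48.827 kg/min.
The evaporator receives (1−α)·387 of feed at 0.564 C and removes 0.666 of that C:
0.666×0.564×(1−α)×387 = 48.827
(1−α) = 48.827/145.37 = 0.3359;  α = 0.6641.
Bypass flow = 0.6641×387 = 257.01 kg/min.

257 kg/min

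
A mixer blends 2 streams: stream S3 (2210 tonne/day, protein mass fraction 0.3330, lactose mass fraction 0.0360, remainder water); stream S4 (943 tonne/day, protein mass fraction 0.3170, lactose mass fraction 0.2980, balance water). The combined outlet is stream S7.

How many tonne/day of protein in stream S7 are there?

1035 tonne/day

protein out = protein in = 2210×0.333 + 943×0.317 = 1034.9 tonne/day.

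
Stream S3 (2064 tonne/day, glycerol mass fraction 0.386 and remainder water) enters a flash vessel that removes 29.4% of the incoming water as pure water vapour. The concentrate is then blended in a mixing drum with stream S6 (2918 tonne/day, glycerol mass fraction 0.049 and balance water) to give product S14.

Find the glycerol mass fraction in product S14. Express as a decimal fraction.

Vapour removed = 0.294×0.614×2064 = 372.59 tonne/day; concentrate = 1691.4 tonne/day.
glycerol reaching the mixer = 796.7 (from concentrate) + 2918×0.049 = 939.69 tonne/day.
Product flow = 1691.4 + 2918 = 4609.4 tonne/day; glycerol fraction = 0.204.

0.204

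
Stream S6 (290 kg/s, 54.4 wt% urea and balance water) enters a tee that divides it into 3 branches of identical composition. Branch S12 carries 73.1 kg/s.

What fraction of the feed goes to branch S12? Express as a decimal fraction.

Fraction to S12 = 73.1/290 = 0.2521.

0.252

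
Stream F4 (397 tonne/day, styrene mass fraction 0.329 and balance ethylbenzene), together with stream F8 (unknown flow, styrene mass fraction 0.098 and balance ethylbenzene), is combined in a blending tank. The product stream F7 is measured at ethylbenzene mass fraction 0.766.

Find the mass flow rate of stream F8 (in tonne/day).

Let F8 be the unknown flow. Total out = 397 + F8.
ethylbenzene balance: 266.39 + 0.902·F8 = 0.766·(397 + F8)
(0.902 − 0.766)·F8 = 0.766×397 − 266.39 = 37.715
F8 = 37.715 / 0.136 = 277.32 tonne/day

277.3 tonne/day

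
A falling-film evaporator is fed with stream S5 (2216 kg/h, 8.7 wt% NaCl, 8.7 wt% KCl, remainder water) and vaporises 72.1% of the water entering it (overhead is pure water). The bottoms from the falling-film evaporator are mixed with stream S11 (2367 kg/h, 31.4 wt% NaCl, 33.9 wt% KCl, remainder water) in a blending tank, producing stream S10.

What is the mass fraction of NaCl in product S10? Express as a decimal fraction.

0.287

Vapour removed = 0.721×0.826×2216 = 1319.7 kg/h; concentrate = 896.27 kg/h.
NaCl reaching the mixer = 192.79 (from concentrate) + 2367×0.314 = 936.03 kg/h.
Product flow = 896.27 + 2367 = 3263.3 kg/h; NaCl fraction = 0.287.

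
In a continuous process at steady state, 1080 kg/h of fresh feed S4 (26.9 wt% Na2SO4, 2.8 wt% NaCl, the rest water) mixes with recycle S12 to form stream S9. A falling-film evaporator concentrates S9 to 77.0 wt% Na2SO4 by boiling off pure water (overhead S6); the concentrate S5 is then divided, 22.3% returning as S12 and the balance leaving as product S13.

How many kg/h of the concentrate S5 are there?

Overall Na2SO4 balance (none leaves overhead): Na2SO4 in fresh feed = Na2SO4 in product, i.e. 1080×0.269 = (1−0.223)·S5·0.770.
S5 = 290.52/(0.770×0.777) = 485.58 kg/h.

485.6 kg/h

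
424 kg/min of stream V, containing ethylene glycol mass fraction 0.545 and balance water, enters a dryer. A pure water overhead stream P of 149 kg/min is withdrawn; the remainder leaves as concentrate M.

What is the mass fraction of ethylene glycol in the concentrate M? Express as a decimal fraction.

0.840

ethylene glycol is not removed: 424×0.545 = 231.08 kg/min of ethylene glycol enters M.
Concentrate = 424 − 149 = 275 kg/min.
Mass fraction = 231.08/275 = 0.840.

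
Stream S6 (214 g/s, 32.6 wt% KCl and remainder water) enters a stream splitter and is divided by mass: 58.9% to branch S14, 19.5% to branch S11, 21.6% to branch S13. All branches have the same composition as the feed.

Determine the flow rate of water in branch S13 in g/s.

31.15 g/s

Branch S13 total = 0.216×214 = 46.224 g/s.
water in S13 = 0.674×46.224 = 31.155 g/s.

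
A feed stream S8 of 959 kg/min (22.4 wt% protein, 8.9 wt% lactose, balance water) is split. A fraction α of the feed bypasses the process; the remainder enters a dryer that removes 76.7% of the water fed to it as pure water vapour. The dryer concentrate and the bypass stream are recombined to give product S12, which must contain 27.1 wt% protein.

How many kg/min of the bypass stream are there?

643.4 kg/min

All 959×0.224 = 214.82 kg/min of protein reaches S12, so S12 = 214.82/0.271 = 792.68 kg/min and vapour = 166.32 kg/min.
The evaporator receives (1−α)·959 of feed at 0.687 water and removes 0.767 of that water:
0.767×0.687×(1−α)×959 = 166.32
(1−α) = 166.32/505.32 = 0.3291;  α = 0.6709.
Bypass flow = 0.6709×959 = 643.36 kg/min.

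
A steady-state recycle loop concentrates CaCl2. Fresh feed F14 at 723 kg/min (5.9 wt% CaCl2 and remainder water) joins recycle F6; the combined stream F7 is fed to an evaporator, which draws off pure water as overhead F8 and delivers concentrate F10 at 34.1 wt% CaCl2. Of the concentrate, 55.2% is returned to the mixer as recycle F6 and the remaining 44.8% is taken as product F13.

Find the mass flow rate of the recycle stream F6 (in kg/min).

Overall CaCl2 balance (none leaves overhead): CaCl2 in fresh feed = CaCl2 in product, i.e. 723×0.059 = (1−0.552)·F10·0.341.
F10 = 42.657/(0.341×0.448) = 279.23 kg/min.
Recycle F6 = 0.552×279.23 = 154.13 kg/min.

154.1 kg/min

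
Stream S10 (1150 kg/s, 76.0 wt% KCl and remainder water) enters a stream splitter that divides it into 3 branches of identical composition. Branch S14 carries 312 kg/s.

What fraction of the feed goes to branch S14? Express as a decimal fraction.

Fraction to S14 = 312/1150 = 0.2713.

0.271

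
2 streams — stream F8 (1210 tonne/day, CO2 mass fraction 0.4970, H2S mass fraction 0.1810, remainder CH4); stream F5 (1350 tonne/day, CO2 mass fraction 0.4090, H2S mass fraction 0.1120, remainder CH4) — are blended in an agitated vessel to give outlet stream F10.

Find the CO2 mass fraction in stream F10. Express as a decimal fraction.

Total flow out = 1210 + 1350 = 2560 tonne/day.
CO2 in = 1210×0.497 + 1350×0.409 = 1153.5 tonne/day.
CO2 mass fraction in F10 = 1153.5/2560 = 0.4506.

0.4506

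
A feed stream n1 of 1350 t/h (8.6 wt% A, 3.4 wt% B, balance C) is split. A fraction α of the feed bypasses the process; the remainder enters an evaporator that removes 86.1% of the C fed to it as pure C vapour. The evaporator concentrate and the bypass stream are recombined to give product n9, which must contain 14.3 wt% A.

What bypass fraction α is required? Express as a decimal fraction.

All 1350×0.086 = 116.1 t/h of A reaches n9, so n9 = 116.1/0.143 = 811.89 t/h and vapour = 538.11 t/h.
The evaporator receives (1−α)·1350 of feed at 0.880 C and removes 0.861 of that C:
0.861×0.880×(1−α)×1350 = 538.11
(1−α) = 538.11/1022.9 = 0.5261;  α = 0.4739.

0.474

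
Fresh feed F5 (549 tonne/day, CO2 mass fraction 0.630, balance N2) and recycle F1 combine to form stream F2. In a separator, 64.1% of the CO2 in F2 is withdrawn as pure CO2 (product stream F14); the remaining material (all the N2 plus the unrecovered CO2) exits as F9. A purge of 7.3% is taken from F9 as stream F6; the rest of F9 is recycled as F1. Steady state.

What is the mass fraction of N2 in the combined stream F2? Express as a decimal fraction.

N2 enters only via F5 and leaves only via the purge: 549×0.370 = 0.073×(N2 in F9), and the separator passes all N2, so N2 in F2 = N2 in F9 = 2782.6 tonne/day.
CO2 in F2: m_A = 549×0.630 + (1−0.073)·(1−0.641)·m_A, so m_A = 345.87/0.6672 = 518.38 tonne/day.
F2 = 518.38 + 2782.6 = 3301 tonne/day.
N2 fraction in F2 = 2782.6/3301 = 0.843.

0.843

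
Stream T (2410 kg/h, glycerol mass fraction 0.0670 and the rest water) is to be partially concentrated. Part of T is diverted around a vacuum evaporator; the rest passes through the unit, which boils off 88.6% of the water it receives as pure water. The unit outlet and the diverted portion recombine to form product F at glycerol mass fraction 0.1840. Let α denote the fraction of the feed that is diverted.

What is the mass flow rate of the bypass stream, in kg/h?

556.2 kg/h

All 2410×0.067 = 161.47 kg/h of glycerol reaches F, so F = 161.47/0.184 = 877.55 kg/h and vapour = 1532.4 kg/h.
The evaporator receives (1−α)·2410 of feed at 0.933 water and removes 0.886 of that water:
0.886×0.933×(1−α)×2410 = 1532.4
(1−α) = 1532.4/1992.2 = 0.7692;  α = 0.2308.
Bypass flow = 0.2308×2410 = 556.17 kg/h.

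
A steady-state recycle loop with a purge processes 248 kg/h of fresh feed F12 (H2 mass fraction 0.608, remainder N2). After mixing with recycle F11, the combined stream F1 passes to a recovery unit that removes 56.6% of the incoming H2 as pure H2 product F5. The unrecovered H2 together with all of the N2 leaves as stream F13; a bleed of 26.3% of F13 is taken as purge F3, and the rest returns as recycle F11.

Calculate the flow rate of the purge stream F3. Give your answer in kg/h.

N2 enters only via F12 and leaves only via the purge: 248×0.392 = 0.263×(N2 in F13), and the recovery unit passes all N2, so N2 in F1 = N2 in F13 = 369.64 kg/h.
H2 in F1: m_A = 248×0.608 + (1−0.263)·(1−0.566)·m_A, so m_A = 150.78/0.6801 = 221.69 kg/h.
F13 = (1−0.566)×221.69 + 369.64 = 465.86 kg/h.
Purge F3 = 0.263×465.86 = 122.52 kg/h.

122.5 kg/h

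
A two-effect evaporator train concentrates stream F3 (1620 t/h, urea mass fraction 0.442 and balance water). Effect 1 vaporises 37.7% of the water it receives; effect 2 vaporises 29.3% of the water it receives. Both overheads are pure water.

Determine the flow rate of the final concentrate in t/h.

1114 t/h

water in feed = 1620×0.558 = 903.96 t/h.
After stage 1: water left = (1−0.377)×903.96 = 563.17; stream total = 1279.2 t/h.
After stage 2: water left = (1−0.293)×563.17 = 398.16; final concentrate = 1114.2 t/h.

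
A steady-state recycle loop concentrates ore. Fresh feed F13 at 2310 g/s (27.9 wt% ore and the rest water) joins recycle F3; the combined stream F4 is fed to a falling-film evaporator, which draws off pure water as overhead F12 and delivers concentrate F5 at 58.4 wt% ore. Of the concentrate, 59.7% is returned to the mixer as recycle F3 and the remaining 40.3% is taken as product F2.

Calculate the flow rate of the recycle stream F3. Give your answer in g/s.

1635 g/s

Overall ore balance (none leaves overhead): ore in fresh feed = ore in product, i.e. 2310×0.279 = (1−0.597)·F5·0.584.
F5 = 644.49/(0.584×0.403) = 2738.4 g/s.
Recycle F3 = 0.597×2738.4 = 1634.8 g/s.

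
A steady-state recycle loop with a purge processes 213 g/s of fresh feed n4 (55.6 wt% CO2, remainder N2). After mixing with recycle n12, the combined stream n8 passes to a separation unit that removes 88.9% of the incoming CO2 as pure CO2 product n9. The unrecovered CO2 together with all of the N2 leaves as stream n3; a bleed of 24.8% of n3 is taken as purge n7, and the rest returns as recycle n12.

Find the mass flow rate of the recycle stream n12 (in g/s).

N2 enters only via n4 and leaves only via the purge: 213×0.444 = 0.248×(N2 in n3), and the separation unit passes all N2, so N2 in n8 = N2 in n3 = 381.34 g/s.
CO2 in n8: m_A = 213×0.556 + (1−0.248)·(1−0.889)·m_A, so m_A = 118.43/0.9165 = 129.21 g/s.
n3 = (1−0.889)×129.21 + 381.34 = 395.68 g/s.
Recycle n12 = (1−0.248)×395.68 = 297.55 g/s.

297.6 g/s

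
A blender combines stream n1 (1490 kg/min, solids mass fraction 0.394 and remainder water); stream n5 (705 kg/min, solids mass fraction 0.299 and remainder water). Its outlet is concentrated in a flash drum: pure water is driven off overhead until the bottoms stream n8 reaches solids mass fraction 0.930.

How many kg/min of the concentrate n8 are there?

solids entering = 1490×0.394 + 705×0.299 = 797.86 kg/min.
All solids reports to n8, so n8 = 797.86/0.930 = 857.91 kg/min.

857.9 kg/min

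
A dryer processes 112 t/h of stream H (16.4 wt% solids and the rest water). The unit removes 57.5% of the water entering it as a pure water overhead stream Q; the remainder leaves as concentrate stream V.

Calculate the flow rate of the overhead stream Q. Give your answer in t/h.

water entering = 112×0.836 = 93.632 t/h; overhead removed = 0.575×93.632 = 53.838 t/h.

53.84 t/h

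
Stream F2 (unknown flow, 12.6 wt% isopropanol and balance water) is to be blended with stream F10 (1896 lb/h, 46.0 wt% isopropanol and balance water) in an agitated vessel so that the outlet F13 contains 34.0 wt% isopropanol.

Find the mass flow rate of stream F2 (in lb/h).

1063 lb/h

Let F2 be the unknown flow. Total out = 1896 + F2.
isopropanol balance: 872.16 + 0.126·F2 = 0.340·(1896 + F2)
(0.126 − 0.340)·F2 = 0.340×1896 − 872.16 = -227.52
F2 = -227.52 / -0.214 = 1063.2 lb/h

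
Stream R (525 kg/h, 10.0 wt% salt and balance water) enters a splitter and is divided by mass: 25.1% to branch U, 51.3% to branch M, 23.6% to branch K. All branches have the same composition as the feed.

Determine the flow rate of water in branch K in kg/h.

111.5 kg/h

Branch K total = 0.236×525 = 123.9 kg/h.
water in K = 0.900×123.9 = 111.51 kg/h.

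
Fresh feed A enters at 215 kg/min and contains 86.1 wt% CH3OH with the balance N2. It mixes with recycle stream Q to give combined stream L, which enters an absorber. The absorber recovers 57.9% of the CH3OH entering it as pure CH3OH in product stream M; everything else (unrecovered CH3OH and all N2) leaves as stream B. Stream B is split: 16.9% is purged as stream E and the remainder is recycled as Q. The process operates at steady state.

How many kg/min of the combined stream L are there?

N2 enters only via A and leaves only via the purge: 215×0.139 = 0.169×(N2 in B), and the absorber passes all N2, so N2 in L = N2 in B = 176.83 kg/min.
CH3OH in L: m_A = 215×0.861 + (1−0.169)·(1−0.579)·m_A, so m_A = 185.12/0.6501 = 284.73 kg/min.
L = 284.73 + 176.83 = 461.56 kg/min.

461.6 kg/min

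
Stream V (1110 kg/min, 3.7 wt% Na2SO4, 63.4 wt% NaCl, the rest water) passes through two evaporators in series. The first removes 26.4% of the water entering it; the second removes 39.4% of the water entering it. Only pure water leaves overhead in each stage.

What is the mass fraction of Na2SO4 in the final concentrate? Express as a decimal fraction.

0.045

water in feed = 1110×0.329 = 365.19 kg/min.
After stage 1: water left = (1−0.264)×365.19 = 268.78; stream total = 1013.6 kg/min.
After stage 2: water left = (1−0.394)×268.78 = 162.88; final concentrate = 907.69 kg/min.
Na2SO4 fraction = 41.07/907.69 = 0.045.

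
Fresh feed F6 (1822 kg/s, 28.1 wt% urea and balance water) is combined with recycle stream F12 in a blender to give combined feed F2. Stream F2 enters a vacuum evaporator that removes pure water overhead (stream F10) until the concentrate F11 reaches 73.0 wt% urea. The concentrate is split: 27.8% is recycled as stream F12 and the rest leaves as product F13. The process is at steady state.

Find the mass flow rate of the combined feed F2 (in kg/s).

Overall urea balance (none leaves overhead): urea in fresh feed = urea in product, i.e. 1822×0.281 = (1−0.278)·F11·0.730.
F11 = 511.98/(0.730×0.722) = 971.39 kg/s.
Recycle F12 = 0.278×971.39 = 270.05 kg/s.
Combined feed F2 = 1822 + 270.05 = 2092 kg/s.

2092 kg/s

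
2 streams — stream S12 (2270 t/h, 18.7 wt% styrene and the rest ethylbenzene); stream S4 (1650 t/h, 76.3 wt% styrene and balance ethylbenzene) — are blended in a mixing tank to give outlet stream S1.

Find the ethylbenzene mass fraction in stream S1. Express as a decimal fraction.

Total flow out = 2270 + 1650 = 3920 t/h.
ethylbenzene in = 2270×0.813 + 1650×0.237 = 2236.6 t/h.
ethylbenzene mass fraction in S1 = 2236.6/3920 = 0.571.

0.571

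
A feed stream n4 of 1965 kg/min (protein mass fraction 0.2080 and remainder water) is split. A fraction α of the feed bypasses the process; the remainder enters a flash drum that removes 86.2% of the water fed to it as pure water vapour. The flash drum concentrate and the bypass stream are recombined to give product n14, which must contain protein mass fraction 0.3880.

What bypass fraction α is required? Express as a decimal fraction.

All 1965×0.208 = 408.72 kg/min of protein reaches n14, so n14 = 408.72/0.388 = 1053.4 kg/min and vapour = 911.6 kg/min.
The evaporator receives (1−α)·1965 of feed at 0.792 water and removes 0.862 of that water:
0.862×0.792×(1−α)×1965 = 911.6
(1−α) = 911.6/1341.5 = 0.6795;  α = 0.3205.

0.320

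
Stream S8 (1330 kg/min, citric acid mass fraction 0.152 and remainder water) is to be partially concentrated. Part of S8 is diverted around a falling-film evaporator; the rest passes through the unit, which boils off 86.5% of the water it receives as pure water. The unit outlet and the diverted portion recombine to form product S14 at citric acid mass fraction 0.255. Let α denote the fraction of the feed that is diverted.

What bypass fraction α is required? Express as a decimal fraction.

All 1330×0.152 = 202.16 kg/min of citric acid reaches S14, so S14 = 202.16/0.255 = 792.78 kg/min and vapour = 537.22 kg/min.
The evaporator receives (1−α)·1330 of feed at 0.848 water and removes 0.865 of that water:
0.865×0.848×(1−α)×1330 = 537.22
(1−α) = 537.22/975.58 = 0.5507;  α = 0.4493.

0.449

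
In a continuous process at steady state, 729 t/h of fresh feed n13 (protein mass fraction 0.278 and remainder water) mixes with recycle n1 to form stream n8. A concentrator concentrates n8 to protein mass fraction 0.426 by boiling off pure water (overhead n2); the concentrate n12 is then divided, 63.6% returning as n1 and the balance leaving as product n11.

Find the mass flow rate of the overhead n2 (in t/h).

Overall protein balance (none leaves overhead): protein in fresh feed = protein in product, i.e. 729×0.278 = (1−0.636)·n12·0.426.
n12 = 202.66/(0.426×0.364) = 1307 t/h.
Recycle n1 = 0.636×1307 = 831.22 t/h.
Combined feed n8 = 729 + 831.22 = 1560.2 t/h.
Overhead n2 = n8 − n12 = 1560.2 − 1307 = 253.27 t/h.

253.3 t/h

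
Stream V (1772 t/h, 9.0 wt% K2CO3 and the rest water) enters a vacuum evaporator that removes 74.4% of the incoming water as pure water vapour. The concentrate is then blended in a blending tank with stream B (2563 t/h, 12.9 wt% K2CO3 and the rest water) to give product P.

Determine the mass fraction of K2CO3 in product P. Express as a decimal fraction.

0.1563

Vapour removed = 0.744×0.910×1772 = 1199.7 t/h; concentrate = 572.29 t/h.
K2CO3 reaching the mixer = 159.48 (from concentrate) + 2563×0.129 = 490.11 t/h.
Product flow = 572.29 + 2563 = 3135.3 t/h; K2CO3 fraction = 0.1563.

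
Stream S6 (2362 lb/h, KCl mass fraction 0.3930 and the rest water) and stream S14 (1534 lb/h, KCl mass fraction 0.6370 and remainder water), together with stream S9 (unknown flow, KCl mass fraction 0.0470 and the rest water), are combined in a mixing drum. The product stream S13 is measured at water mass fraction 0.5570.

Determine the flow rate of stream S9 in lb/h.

Let S9 be the unknown flow. Total out = 3896 + S9.
water balance: 1990.6 + 0.953·S9 = 0.557·(3896 + S9)
(0.953 − 0.557)·S9 = 0.557×3896 − 1990.6 = 179.5
S9 = 179.5 / 0.396 = 453.27 lb/h

453.3 lb/h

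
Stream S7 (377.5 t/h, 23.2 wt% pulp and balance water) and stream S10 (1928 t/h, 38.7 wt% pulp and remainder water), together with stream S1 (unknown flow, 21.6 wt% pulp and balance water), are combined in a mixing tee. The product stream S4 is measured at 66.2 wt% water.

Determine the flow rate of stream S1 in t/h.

Let S1 be the unknown flow. Total out = 2305.5 + S1.
water balance: 1471.8 + 0.784·S1 = 0.662·(2305.5 + S1)
(0.784 − 0.662)·S1 = 0.662×2305.5 − 1471.8 = 54.457
S1 = 54.457 / 0.122 = 446.37 t/h

446.4 t/h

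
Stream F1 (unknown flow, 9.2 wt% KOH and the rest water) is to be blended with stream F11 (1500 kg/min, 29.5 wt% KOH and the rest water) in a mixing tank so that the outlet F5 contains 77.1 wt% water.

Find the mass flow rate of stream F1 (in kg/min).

722.6 kg/min

Let F1 be the unknown flow. Total out = 1500 + F1.
water balance: 1057.5 + 0.908·F1 = 0.771·(1500 + F1)
(0.908 − 0.771)·F1 = 0.771×1500 − 1057.5 = 99
F1 = 99 / 0.137 = 722.63 kg/min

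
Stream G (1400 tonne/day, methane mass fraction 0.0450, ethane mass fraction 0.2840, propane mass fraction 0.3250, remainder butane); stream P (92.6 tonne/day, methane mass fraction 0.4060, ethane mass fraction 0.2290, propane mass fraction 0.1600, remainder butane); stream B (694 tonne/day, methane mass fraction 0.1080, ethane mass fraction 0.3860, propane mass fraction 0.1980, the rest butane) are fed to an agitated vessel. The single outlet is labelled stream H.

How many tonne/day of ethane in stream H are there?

ethane out = ethane in = 1400×0.284 + 92.6×0.229 + 694×0.386 = 686.69 tonne/day.

686.7 tonne/day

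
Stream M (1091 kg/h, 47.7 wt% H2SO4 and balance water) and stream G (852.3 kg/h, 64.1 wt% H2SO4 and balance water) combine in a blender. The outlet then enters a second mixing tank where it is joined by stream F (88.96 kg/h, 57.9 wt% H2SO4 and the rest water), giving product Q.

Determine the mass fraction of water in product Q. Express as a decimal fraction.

0.450

Overall, product flow = 2032.3 kg/h.
water in = 1091×0.523 + 852.3×0.359 + 88.96×0.421 = 914.02 kg/h.
water fraction in Q = 0.450.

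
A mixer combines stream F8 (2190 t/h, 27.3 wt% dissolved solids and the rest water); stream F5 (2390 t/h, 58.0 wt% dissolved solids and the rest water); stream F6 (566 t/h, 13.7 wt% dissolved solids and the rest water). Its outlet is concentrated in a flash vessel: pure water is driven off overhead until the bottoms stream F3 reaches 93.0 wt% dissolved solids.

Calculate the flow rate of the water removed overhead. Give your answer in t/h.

2929 t/h

dissolved solids entering = 2190×0.273 + 2390×0.580 + 566×0.137 = 2061.6 t/h.
All dissolved solids reports to F3, so F3 = 2061.6/0.930 = 2216.8 t/h.
Total feed = 5146 t/h; overhead = 5146 − 2216.8 = 2929.2 t/h.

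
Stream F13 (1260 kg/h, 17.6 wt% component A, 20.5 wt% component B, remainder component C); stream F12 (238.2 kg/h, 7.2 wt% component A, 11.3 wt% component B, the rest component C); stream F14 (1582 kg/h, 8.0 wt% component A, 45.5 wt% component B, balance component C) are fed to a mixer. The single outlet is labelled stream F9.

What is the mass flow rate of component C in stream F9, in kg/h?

1710 kg/h

component C out = component C in = 1260×0.619 + 238.2×0.815 + 1582×0.465 = 1709.7 kg/h.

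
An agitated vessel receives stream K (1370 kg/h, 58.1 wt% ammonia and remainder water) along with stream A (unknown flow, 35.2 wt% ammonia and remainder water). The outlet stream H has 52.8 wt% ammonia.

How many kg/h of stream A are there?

Let A be the unknown flow. Total out = 1370 + A.
ammonia balance: 795.97 + 0.352·A = 0.528·(1370 + A)
(0.352 − 0.528)·A = 0.528×1370 − 795.97 = -72.61
A = -72.61 / -0.176 = 412.56 kg/h

412.6 kg/h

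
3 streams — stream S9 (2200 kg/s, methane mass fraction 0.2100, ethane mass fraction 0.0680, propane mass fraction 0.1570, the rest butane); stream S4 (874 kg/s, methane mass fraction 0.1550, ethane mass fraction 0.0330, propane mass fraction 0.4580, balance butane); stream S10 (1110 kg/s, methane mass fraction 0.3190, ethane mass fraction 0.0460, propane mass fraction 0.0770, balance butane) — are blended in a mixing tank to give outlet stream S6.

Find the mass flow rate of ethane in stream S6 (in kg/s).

ethane out = ethane in = 2200×0.068 + 874×0.033 + 1110×0.046 = 229.5 kg/s.

229.5 kg/s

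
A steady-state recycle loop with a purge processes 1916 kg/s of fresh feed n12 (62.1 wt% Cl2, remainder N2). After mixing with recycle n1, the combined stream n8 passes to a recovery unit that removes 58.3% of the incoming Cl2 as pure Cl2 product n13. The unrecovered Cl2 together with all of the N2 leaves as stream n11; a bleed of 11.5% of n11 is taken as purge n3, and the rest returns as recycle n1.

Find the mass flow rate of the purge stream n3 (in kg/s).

816.6 kg/s

N2 enters only via n12 and leaves only via the purge: 1916×0.379 = 0.115×(N2 in n11), and the recovery unit passes all N2, so N2 in n8 = N2 in n11 = 6314.5 kg/s.
Cl2 in n8: m_A = 1916×0.621 + (1−0.115)·(1−0.583)·m_A, so m_A = 1189.8/0.6310 = 1885.8 kg/s.
n11 = (1−0.583)×1885.8 + 6314.5 = 7100.8 kg/s.
Purge n3 = 0.115×7100.8 = 816.6 kg/s.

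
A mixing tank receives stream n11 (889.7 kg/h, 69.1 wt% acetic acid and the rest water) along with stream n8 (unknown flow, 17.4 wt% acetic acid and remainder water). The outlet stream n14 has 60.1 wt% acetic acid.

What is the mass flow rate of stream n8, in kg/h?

187.5 kg/h

Let n8 be the unknown flow. Total out = 889.7 + n8.
acetic acid balance: 614.78 + 0.174·n8 = 0.601·(889.7 + n8)
(0.174 − 0.601)·n8 = 0.601×889.7 − 614.78 = -80.073
n8 = -80.073 / -0.427 = 187.52 kg/h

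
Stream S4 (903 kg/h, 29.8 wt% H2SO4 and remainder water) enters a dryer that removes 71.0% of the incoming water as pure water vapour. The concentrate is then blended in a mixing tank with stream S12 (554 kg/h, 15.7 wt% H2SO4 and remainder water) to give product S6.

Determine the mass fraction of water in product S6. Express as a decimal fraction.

Vapour removed = 0.710×0.702×903 = 450.07 kg/h; concentrate = 452.93 kg/h.
water reaching the mixer = 183.83 (from concentrate) + 554×0.843 = 650.85 kg/h.
Product flow = 452.93 + 554 = 1006.9 kg/h; water fraction = 0.6464.

0.6464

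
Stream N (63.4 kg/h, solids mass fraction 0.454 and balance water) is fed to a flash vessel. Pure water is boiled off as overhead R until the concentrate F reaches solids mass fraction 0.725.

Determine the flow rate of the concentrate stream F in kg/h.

solids is conserved: 63.4×0.454 = 28.784 kg/h all reports to the concentrate.
Concentrate = 28.784/(target fraction) = 39.702 kg/h.

39.7 kg/h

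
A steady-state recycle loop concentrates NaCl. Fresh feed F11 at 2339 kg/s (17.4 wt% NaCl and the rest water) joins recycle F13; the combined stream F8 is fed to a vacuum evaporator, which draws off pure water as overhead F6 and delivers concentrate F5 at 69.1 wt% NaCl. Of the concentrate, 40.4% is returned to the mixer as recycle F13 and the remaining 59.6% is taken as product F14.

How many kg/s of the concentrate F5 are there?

988.2 kg/s

Overall NaCl balance (none leaves overhead): NaCl in fresh feed = NaCl in product, i.e. 2339×0.174 = (1−0.404)·F5·0.691.
F5 = 406.99/(0.691×0.596) = 988.22 kg/s.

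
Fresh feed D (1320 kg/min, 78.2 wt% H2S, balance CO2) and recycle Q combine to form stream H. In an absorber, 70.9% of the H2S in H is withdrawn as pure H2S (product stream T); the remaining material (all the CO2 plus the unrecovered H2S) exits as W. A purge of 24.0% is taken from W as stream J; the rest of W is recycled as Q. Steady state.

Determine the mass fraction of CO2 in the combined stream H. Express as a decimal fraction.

0.475

CO2 enters only via D and leaves only via the purge: 1320×0.218 = 0.240×(CO2 in W), and the absorber passes all CO2, so CO2 in H = CO2 in W = 1199 kg/min.
H2S in H: m_A = 1320×0.782 + (1−0.240)·(1−0.709)·m_A, so m_A = 1032.2/0.7788 = 1325.4 kg/min.
H = 1325.4 + 1199 = 2524.4 kg/min.
CO2 fraction in H = 1199/2524.4 = 0.475.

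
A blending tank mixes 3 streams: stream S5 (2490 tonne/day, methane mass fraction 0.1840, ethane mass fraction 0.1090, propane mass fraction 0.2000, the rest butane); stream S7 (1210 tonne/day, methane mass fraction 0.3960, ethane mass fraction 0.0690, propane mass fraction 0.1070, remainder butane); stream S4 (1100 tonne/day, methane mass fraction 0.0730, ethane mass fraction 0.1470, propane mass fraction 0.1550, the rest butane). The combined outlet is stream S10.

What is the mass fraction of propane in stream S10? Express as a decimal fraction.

0.1662

Total flow out = 2490 + 1210 + 1100 = 4800 tonne/day.
propane in = 2490×0.200 + 1210×0.107 + 1100×0.155 = 797.97 tonne/day.
propane mass fraction in S10 = 797.97/4800 = 0.1662.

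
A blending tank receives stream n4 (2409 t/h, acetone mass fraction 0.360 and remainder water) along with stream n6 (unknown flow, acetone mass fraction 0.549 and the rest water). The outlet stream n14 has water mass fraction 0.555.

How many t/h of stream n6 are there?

Let n6 be the unknown flow. Total out = 2409 + n6.
water balance: 1541.8 + 0.451·n6 = 0.555·(2409 + n6)
(0.451 − 0.555)·n6 = 0.555×2409 − 1541.8 = -204.76
n6 = -204.76 / -0.104 = 1968.9 t/h

1969 t/h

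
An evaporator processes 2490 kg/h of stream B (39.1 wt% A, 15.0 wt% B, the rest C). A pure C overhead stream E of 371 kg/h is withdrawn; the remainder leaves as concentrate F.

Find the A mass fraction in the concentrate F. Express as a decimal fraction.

0.4595

A is not removed: 2490×0.391 = 973.59 kg/h of A enters F.
Concentrate = 2490 − 371 = 2119 kg/h.
Mass fraction = 973.59/2119 = 0.4595.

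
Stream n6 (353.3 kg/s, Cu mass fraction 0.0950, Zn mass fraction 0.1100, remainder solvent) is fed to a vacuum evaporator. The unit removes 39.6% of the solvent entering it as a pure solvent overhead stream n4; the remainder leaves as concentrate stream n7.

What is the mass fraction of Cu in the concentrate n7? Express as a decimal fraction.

0.1386

Cu is not removed: 353.3×0.095 = 33.564 kg/s of Cu enters n7.
solvent entering = 353.3×0.795 = 280.87 kg/s; overhead removed = 0.396×280.87 = 111.23 kg/s.
Concentrate = 353.3 − 111.23 = 242.07 kg/s.
Mass fraction = 33.564/242.07 = 0.1386.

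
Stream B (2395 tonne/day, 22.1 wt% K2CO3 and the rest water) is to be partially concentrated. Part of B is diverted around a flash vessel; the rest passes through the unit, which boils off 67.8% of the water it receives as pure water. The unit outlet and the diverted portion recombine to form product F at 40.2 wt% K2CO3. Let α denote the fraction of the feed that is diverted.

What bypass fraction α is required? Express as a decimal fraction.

All 2395×0.221 = 529.29 tonne/day of K2CO3 reaches F, so F = 529.29/0.402 = 1316.7 tonne/day and vapour = 1078.3 tonne/day.
The evaporator receives (1−α)·2395 of feed at 0.779 water and removes 0.678 of that water:
0.678×0.779×(1−α)×2395 = 1078.3
(1−α) = 1078.3/1264.9 = 0.8525;  α = 0.1475.

0.148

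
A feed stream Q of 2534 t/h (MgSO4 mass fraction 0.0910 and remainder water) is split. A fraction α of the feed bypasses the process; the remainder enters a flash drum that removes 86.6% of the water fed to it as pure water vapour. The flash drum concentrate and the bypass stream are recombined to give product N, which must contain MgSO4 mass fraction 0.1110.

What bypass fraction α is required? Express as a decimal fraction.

All 2534×0.091 = 230.59 t/h of MgSO4 reaches N, so N = 230.59/0.111 = 2077.4 t/h and vapour = 456.58 t/h.
The evaporator receives (1−α)·2534 of feed at 0.909 water and removes 0.866 of that water:
0.866×0.909×(1−α)×2534 = 456.58
(1−α) = 456.58/1994.7 = 0.2289;  α = 0.7711.

0.771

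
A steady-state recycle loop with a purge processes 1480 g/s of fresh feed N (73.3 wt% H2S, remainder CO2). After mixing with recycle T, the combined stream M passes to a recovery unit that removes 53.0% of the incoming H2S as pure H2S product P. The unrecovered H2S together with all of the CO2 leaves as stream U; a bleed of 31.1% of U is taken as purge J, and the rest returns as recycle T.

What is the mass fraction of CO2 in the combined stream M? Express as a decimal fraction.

0.442

CO2 enters only via N and leaves only via the purge: 1480×0.267 = 0.311×(CO2 in U), and the recovery unit passes all CO2, so CO2 in M = CO2 in U = 1270.6 g/s.
H2S in M: m_A = 1480×0.733 + (1−0.311)·(1−0.530)·m_A, so m_A = 1084.8/0.6762 = 1604.4 g/s.
M = 1604.4 + 1270.6 = 2875 g/s.
CO2 fraction in M = 1270.6/2875 = 0.442.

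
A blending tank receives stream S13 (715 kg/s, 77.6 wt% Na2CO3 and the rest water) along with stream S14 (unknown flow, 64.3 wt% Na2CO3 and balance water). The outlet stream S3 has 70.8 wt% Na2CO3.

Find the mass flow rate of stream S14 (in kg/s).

748 kg/s

Let S14 be the unknown flow. Total out = 715 + S14.
Na2CO3 balance: 554.84 + 0.643·S14 = 0.708·(715 + S14)
(0.643 − 0.708)·S14 = 0.708×715 − 554.84 = -48.62
S14 = -48.62 / -0.065 = 748 kg/s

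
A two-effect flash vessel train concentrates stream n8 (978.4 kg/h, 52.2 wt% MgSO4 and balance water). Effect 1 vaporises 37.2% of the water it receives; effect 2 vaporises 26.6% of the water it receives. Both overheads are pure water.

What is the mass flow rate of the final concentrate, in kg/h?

water in feed = 978.4×0.478 = 467.68 kg/h.
After stage 1: water left = (1−0.372)×467.68 = 293.7; stream total = 804.42 kg/h.
After stage 2: water left = (1−0.266)×293.7 = 215.58; final concentrate = 726.3 kg/h.

726.3 kg/h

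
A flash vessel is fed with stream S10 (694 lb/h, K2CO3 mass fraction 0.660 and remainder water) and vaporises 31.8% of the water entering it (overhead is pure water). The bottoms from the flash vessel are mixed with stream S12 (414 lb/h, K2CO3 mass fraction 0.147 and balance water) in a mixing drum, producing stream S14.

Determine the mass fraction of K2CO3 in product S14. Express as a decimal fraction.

0.502

Vapour removed = 0.318×0.340×694 = 75.035 lb/h; concentrate = 618.96 lb/h.
K2CO3 reaching the mixer = 458.04 (from concentrate) + 414×0.147 = 518.9 lb/h.
Product flow = 618.96 + 414 = 1033 lb/h; K2CO3 fraction = 0.502.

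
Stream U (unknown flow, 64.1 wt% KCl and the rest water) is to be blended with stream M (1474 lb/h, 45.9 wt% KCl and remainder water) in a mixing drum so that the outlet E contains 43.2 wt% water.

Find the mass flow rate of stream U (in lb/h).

Let U be the unknown flow. Total out = 1474 + U.
water balance: 797.43 + 0.359·U = 0.432·(1474 + U)
(0.359 − 0.432)·U = 0.432×1474 − 797.43 = -160.67
U = -160.67 / -0.073 = 2200.9 lb/h

2201 lb/h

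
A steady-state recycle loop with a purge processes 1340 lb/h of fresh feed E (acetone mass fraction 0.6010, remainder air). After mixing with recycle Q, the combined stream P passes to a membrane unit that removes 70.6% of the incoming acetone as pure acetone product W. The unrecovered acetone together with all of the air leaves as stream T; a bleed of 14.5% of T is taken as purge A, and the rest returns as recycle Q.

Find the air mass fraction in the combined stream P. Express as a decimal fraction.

0.7741

air enters only via E and leaves only via the purge: 1340×0.399 = 0.145×(air in T), and the membrane unit passes all air, so air in P = air in T = 3687.3 lb/h.
acetone in P: m_A = 1340×0.601 + (1−0.145)·(1−0.706)·m_A, so m_A = 805.34/0.7486 = 1075.8 lb/h.
P = 1075.8 + 3687.3 = 4763.1 lb/h.
air fraction in P = 3687.3/4763.1 = 0.7741.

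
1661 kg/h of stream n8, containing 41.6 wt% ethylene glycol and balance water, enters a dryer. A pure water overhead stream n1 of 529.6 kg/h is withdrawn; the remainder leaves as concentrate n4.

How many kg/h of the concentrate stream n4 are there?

1131 kg/h

Concentrate = 1661 − 529.6 = 1131.4 kg/h.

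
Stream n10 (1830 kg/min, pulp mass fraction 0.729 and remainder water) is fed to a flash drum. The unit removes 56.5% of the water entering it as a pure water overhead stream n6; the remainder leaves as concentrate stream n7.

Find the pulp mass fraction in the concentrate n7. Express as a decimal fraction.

0.861

pulp is not removed: 1830×0.729 = 1334.1 kg/min of pulp enters n7.
water entering = 1830×0.271 = 495.93 kg/min; overhead removed = 0.565×495.93 = 280.2 kg/min.
Concentrate = 1830 − 280.2 = 1549.8 kg/min.
Mass fraction = 1334.1/1549.8 = 0.861.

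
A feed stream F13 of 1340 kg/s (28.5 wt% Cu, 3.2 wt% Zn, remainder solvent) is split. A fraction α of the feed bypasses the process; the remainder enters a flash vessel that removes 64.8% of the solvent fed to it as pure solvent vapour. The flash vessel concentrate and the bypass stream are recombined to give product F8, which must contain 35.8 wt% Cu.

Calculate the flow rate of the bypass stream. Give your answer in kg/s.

722.6 kg/s

All 1340×0.285 = 381.9 kg/s of Cu reaches F8, so F8 = 381.9/0.358 = 1066.8 kg/s and vapour = 273.24 kg/s.
The evaporator receives (1−α)·1340 of feed at 0.683 solvent and removes 0.648 of that solvent:
0.648×0.683×(1−α)×1340 = 273.24
(1−α) = 273.24/593.06 = 0.4607;  α = 0.5393.
Bypass flow = 0.5393×1340 = 722.63 kg/s.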